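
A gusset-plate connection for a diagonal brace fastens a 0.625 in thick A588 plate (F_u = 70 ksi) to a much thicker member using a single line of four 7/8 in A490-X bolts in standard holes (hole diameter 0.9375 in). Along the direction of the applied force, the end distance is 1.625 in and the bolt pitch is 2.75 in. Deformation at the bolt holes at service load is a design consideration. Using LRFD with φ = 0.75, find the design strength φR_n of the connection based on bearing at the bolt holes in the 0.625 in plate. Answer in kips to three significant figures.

Per bolt r_n = 1.2 l_c t F_u ≤ 2.4 d t F_u; upper limit = 2.4 × 0.875 × 0.625 × 70 = 91.88 kips.
Edge bolt: l_c = 1.625 − 0.9375/2 = 1.156 in → 1.2 × 1.156 × 0.625 × 70 = 60.7 → r_n = 60.7 kips.
Interior bolts: l_c = 2.75 − 0.9375 = 1.812 in → 1.2 × 1.812 × 0.625 × 70 = 95.16 → r_n = 91.88 kips.
R_n = 1 × 60.7 + 3 × 91.88 = 336.3 kips.
Design strength φR_n = 0.75 × 336.3 = 252 kips.

252 kips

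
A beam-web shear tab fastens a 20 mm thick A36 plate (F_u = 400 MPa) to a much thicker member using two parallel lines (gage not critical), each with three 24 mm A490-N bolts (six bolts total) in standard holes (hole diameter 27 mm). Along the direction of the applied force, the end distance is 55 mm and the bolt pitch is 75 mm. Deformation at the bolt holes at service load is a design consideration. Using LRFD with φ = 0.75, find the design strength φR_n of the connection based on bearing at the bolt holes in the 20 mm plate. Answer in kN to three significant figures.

1980 kN

Per bolt r_n = 1.2 l_c t F_u ≤ 2.4 d t F_u; upper limit = 2.4 × 24 × 20 × 400 / 1000 = 460.8 kN.
Edge bolt: l_c = 55 − 27/2 = 41.5 mm → 1.2 × 41.5 × 20 × 400 / 1000 = 398.4 → r_n = 398.4 kN.
Interior bolts: l_c = 75 − 27 = 48 mm → 1.2 × 48 × 20 × 400 / 1000 = 460.8 → r_n = 460.8 kN.
R_n = 2 × 398.4 + 4 × 460.8 = 2640 kN.
Design strength φR_n = 0.75 × 2640 = 1980 kN.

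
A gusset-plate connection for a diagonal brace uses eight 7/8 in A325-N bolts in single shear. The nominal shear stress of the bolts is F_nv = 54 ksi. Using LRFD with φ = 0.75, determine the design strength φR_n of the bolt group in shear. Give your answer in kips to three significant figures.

A_b = π × 0.875² / 4 = 0.6013 in².
R_n = F_nv · A_b · n · n_s = 54 × 0.6013 × 8 × 1 = 259.8 kips.
Design strength φR_n = 0.75 × 259.8 = 195 kips.

195 kips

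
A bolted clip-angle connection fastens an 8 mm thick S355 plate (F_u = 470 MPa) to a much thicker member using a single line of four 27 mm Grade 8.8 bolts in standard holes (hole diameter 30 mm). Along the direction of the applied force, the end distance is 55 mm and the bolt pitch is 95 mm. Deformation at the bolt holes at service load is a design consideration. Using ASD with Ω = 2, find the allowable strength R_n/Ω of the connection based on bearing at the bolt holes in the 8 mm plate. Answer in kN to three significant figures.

456 kN

Per bolt r_n = 1.2 l_c t F_u ≤ 2.4 d t F_u; upper limit = 2.4 × 27 × 8 × 470 / 1000 = 243.6 kN.
Edge bolt: l_c = 55 − 30/2 = 40 mm → 1.2 × 40 × 8 × 470 / 1000 = 180.5 → r_n = 180.5 kN.
Interior bolts: l_c = 95 − 30 = 65 mm → 1.2 × 65 × 8 × 470 / 1000 = 293.3 → r_n = 243.6 kN.
R_n = 1 × 180.5 + 3 × 243.6 = 911.4 kN.
Allowable strength R_n/Ω = 911.4 / 2 = 456 kN.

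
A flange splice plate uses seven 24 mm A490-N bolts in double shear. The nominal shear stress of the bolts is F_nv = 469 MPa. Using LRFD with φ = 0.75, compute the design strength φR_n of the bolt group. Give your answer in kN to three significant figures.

A_b = π × 24² / 4 = 452.4 mm².
R_n = F_nv · A_b · n · n_s = 469 × 452.4 × 7 × 2 / 1000 = 2970 kN.
Design strength φR_n = 0.75 × 2970 = 2230 kN.

2230 kN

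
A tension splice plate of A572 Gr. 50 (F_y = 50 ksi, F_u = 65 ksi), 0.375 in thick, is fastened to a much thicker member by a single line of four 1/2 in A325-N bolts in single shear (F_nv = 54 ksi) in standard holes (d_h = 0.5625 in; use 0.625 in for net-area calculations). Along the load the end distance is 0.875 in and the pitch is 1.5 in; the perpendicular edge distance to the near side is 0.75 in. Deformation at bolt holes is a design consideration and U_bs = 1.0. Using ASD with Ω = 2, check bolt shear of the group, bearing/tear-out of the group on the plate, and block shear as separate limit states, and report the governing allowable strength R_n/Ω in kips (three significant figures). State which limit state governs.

21.2 kips (bolt shear governs)

Bolt shear: A_b = π·0.5²/4 = 0.1963 in²; R_n = 54 × 0.1963 × 4 × 1 = 42.41 kips → 42.41 / 2 = 21.2 kips.
Bearing: edge l_c = 0.5938, r_n = 17.37 kips; interior l_c = 0.9375, r_n = 27.42 kips; R_n = 17.37 + 3·27.42 = 99.63 kips → 49.8 kips.
Block shear: A_gv = 2.016, A_nv = 1.195, A_nt = 0.1641 in²; R_n = min(0.6F_uA_nv, 0.6F_yA_gv) + U_bs·F_u·A_nt = 57.28 kips → 28.6 kips.
Bolt shear governs: 21.2 kips.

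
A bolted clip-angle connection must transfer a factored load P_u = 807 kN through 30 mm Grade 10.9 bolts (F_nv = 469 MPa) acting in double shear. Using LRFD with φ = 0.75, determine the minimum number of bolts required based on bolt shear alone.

A_b = π·30²/4 = 706.9 mm².
Per-bolt design strength φR_n = 0.75 × 469 × 706.9 × 2 / 1000 = 497.3 kN.
n ≥ 807 / 497.3 = 1.623 → use 2 bolts.

2 bolts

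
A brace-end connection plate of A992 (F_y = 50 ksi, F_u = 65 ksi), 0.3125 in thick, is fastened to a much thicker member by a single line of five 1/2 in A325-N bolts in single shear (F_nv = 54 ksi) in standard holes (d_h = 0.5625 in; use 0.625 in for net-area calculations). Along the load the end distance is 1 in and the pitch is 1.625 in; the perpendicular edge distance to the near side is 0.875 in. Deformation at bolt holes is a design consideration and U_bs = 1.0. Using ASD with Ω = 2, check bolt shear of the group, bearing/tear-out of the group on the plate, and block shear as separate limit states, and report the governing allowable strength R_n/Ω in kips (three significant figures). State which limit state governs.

Bolt shear: A_b = π·0.5²/4 = 0.1963 in²; R_n = 54 × 0.1963 × 5 × 1 = 53.01 kips → 53.01 / 2 = 26.5 kips.
Bearing: edge l_c = 0.7188, r_n = 17.52 kips; interior l_c = 1.062, r_n = 24.38 kips; R_n = 17.52 + 4·24.38 = 115 kips → 57.5 kips.
Block shear: A_gv = 2.344, A_nv = 1.465, A_nt = 0.1758 in²; R_n = min(0.6F_uA_nv, 0.6F_yA_gv) + U_bs·F_u·A_nt = 68.55 kips → 34.3 kips.
Bolt shear governs: 26.5 kips.

26.5 kips (bolt shear governs)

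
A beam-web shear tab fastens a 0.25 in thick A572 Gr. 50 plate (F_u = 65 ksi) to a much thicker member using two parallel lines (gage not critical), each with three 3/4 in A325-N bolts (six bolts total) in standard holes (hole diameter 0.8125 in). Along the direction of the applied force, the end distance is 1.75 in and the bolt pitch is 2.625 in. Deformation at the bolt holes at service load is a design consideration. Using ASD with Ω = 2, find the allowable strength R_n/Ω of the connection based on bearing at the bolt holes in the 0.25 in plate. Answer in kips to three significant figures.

Per bolt r_n = 1.2 l_c t F_u ≤ 2.4 d t F_u; upper limit = 2.4 × 0.75 × 0.25 × 65 = 29.25 kips.
Edge bolt: l_c = 1.75 − 0.8125/2 = 1.344 in → 1.2 × 1.344 × 0.25 × 65 = 26.2 → r_n = 26.2 kips.
Interior bolts: l_c = 2.625 − 0.8125 = 1.812 in → 1.2 × 1.812 × 0.25 × 65 = 35.34 → r_n = 29.25 kips.
R_n = 2 × 26.2 + 4 × 29.25 = 169.4 kips.
Allowable strength R_n/Ω = 169.4 / 2 = 84.7 kips.

84.7 kips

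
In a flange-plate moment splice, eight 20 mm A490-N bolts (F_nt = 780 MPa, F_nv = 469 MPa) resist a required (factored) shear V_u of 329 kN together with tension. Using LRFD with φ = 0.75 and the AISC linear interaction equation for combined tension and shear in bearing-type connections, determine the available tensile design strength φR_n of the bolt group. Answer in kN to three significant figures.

1360 kN

A_b = π·20²/4 = 314.2 mm²; f_rv = 329 × 1000 / (8 × 314.2) = 130.9 MPa.
F'_nt = 1.3 F_nt − (F_nt / φF_nv) f_rv = 1.3·780 − (780/(0.75·469))·130.9 = 723.7 MPa, capped at F_nt → F'_nt = 723.7 MPa.
R_n = F'_nt · A_b · n = 723.7 × 314.2 × 8 / 1000 = 1819 kN.
Design strength φR_n = 0.75 × 1819 = 1360 kN.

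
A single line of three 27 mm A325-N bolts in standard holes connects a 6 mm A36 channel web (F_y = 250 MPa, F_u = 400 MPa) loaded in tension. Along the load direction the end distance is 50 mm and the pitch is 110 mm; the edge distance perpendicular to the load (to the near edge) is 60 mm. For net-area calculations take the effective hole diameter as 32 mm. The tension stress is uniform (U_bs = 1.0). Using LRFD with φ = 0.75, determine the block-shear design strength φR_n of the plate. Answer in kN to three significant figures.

Shear plane L_v = 50 + 2·110 = 270 mm; A_gv = 270 × 6 = 1620 mm².
A_nv = (270 − 2.5·32) × 6 = 1140 mm².
A_nt = (60 − 0.5·32) × 6 = 264 mm².
0.6 F_u A_nv = 273.6 kN; 0.6 F_y A_gv = 243 kN → shear yielding governs the shear term.
R_n = 243 + 1.0 × 400 × 264 / 1000 = 348.6 kN.
Design strength φR_n = 0.75 × 348.6 = 261 kN.

261 kN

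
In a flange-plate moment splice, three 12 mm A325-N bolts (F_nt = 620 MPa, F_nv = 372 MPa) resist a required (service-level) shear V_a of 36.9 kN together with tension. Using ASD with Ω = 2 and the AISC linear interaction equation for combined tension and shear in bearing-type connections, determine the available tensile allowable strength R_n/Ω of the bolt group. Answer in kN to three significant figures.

75.2 kN

A_b = π·12²/4 = 113.1 mm²; f_rv = 36.9 × 1000 / (3 × 113.1) = 108.8 MPa.
F'_nt = 1.3 F_nt − (Ω F_nt / F_nv) f_rv = 1.3·620 − (2·620/372)·108.8 = 443.5 MPa, capped at F_nt → F'_nt = 443.5 MPa.
R_n = F'_nt · A_b · n = 443.5 × 113.1 × 3 / 1000 = 150.5 kN.
Allowable strength R_n/Ω = 150.5 / 2 = 75.2 kN.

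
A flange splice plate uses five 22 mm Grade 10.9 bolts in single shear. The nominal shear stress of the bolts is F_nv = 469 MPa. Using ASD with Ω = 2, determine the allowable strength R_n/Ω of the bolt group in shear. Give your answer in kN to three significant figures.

446 kN

A_b = π × 22² / 4 = 380.1 mm².
R_n = F_nv · A_b · n · n_s = 469 × 380.1 × 5 × 1 / 1000 = 891.4 kN.
Allowable strength R_n/Ω = 891.4 / 2 = 446 kN.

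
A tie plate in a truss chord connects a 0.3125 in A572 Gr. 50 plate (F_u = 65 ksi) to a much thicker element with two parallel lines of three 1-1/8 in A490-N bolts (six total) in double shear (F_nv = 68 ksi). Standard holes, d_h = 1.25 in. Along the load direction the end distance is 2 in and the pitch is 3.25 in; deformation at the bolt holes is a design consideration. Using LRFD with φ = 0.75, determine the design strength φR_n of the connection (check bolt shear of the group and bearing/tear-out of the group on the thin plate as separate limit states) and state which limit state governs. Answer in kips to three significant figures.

197 kips (bearing governs)

Bolt shear: A_b = π·1.125²/4 = 0.994 in²; R_n = 68 × 0.994 × 6 × 2 = 811.1 kips → 0.75 × 811.1 = 608 kips.
Bearing (1.2 l_c t F_u ≤ 2.4 d t F_u): upper limit = 2.4·1.125·0.3125·65 = 54.84 kips.
  Edge l_c = 2 − 1.25/2 = 1.375 → r_n = 33.52 kips; interior l_c = 3.25 − 1.25 = 2 → r_n = 48.75 kips.
  R_n,bearing = 2·33.52 + 4·48.75 = 262 kips → 0.75 × 262 = 197 kips.
Bearing governs: 197 kips.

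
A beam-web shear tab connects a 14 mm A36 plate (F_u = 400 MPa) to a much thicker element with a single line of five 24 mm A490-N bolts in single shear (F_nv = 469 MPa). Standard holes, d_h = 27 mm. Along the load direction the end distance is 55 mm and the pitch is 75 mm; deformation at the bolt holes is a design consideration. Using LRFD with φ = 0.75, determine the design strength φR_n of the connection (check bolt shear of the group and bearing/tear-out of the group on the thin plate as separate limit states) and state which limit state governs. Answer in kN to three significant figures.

796 kN (bolt shear governs)

Bolt shear: A_b = π·24²/4 = 452.4 mm²; R_n = 469 × 452.4 × 5 × 1 / 1000 = 1061 kN → 0.75 × 1061 = 796 kN.
Bearing (1.2 l_c t F_u ≤ 2.4 d t F_u): upper limit = 2.4·24·14·400 / 1000 = 322.6 kN.
  Edge l_c = 55 − 27/2 = 41.5 → r_n = 278.9 kN; interior l_c = 75 − 27 = 48 → r_n = 322.6 kN.
  R_n,bearing = 1·278.9 + 4·322.6 = 1569 kN → 0.75 × 1569 = 1180 kN.
Bolt shear governs: 796 kN.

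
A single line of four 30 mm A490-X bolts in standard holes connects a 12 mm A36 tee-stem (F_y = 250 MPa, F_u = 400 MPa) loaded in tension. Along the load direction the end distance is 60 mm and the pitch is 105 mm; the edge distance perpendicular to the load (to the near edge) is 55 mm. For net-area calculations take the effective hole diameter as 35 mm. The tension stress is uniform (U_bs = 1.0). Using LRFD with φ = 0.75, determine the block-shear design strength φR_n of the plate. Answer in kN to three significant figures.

Shear plane L_v = 60 + 3·105 = 375 mm; A_gv = 375 × 12 = 4500 mm².
A_nv = (375 − 3.5·35) × 12 = 3030 mm².
A_nt = (55 − 0.5·35) × 12 = 450 mm².
0.6 F_u A_nv = 727.2 kN; 0.6 F_y A_gv = 675 kN → shear yielding governs the shear term.
R_n = 675 + 1.0 × 400 × 450 / 1000 = 855 kN.
Design strength φR_n = 0.75 × 855 = 641 kN.

641 kN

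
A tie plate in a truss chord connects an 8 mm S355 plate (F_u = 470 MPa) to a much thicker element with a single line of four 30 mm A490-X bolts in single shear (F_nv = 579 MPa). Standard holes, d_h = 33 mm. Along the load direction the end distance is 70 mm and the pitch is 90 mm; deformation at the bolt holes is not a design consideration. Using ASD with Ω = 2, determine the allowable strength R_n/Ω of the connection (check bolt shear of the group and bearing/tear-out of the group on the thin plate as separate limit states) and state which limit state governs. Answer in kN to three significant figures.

633 kN (bearing governs)

Bolt shear: A_b = π·30²/4 = 706.9 mm²; R_n = 579 × 706.9 × 4 × 1 / 1000 = 1637 kN → 1637 / 2 = 819 kN.
Bearing (1.5 l_c t F_u ≤ 3.0 d t F_u): upper limit = 3.0·30·8·470 / 1000 = 338.4 kN.
  Edge l_c = 70 − 33/2 = 53.5 → r_n = 301.7 kN; interior l_c = 90 − 33 = 57 → r_n = 321.5 kN.
  R_n,bearing = 1·301.7 + 3·321.5 = 1266 kN → 1266 / 2 = 633 kN.
Bearing governs: 633 kN.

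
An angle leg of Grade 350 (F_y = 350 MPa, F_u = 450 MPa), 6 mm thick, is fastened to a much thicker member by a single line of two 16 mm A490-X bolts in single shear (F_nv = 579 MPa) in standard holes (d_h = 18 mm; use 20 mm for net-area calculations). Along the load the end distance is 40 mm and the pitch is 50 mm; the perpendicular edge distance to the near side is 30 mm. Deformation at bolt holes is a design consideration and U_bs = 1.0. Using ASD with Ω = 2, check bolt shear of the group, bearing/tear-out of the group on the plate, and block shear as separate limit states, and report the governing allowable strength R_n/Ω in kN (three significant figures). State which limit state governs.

75.6 kN (block shear governs)

Bolt shear: A_b = π·16²/4 = 201.1 mm²; R_n = 579 × 201.1 × 2 × 1 / 1000 = 232.8 kN → 232.8 / 2 = 116 kN.
Bearing: edge l_c = 31, r_n = 100.4 kN; interior l_c = 32, r_n = 103.7 kN; R_n = 100.4 + 1·103.7 = 204.1 kN → 102 kN.
Block shear: A_gv = 540, A_nv = 360, A_nt = 120 mm²; R_n = min(0.6F_uA_nv, 0.6F_yA_gv) + U_bs·F_u·A_nt = 151.2 kN → 75.6 kN.
Block shear governs: 75.6 kN.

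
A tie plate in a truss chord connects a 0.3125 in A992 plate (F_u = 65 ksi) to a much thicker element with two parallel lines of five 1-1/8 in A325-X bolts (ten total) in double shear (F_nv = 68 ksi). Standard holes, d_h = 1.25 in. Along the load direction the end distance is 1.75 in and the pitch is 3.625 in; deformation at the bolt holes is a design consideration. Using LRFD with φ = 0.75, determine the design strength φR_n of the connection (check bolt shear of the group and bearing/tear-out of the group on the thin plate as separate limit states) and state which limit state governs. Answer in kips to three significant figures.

370 kips (bearing governs)

Bolt shear: A_b = π·1.125²/4 = 0.994 in²; R_n = 68 × 0.994 × 10 × 2 = 1352 kips → 0.75 × 1352 = 1010 kips.
Bearing (1.2 l_c t F_u ≤ 2.4 d t F_u): upper limit = 2.4·1.125·0.3125·65 = 54.84 kips.
  Edge l_c = 1.75 − 1.25/2 = 1.125 → r_n = 27.42 kips; interior l_c = 3.625 − 1.25 = 2.375 → r_n = 54.84 kips.
  R_n,bearing = 2·27.42 + 8·54.84 = 493.6 kips → 0.75 × 493.6 = 370 kips.
Bearing governs: 370 kips.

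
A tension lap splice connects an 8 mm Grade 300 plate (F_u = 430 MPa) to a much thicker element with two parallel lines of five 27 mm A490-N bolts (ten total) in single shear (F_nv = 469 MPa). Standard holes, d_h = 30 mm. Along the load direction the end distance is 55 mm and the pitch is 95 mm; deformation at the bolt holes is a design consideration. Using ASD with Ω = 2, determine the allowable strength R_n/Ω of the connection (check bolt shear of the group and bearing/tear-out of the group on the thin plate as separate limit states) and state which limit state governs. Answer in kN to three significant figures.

Bolt shear: A_b = π·27²/4 = 572.6 mm²; R_n = 469 × 572.6 × 10 × 1 / 1000 = 2685 kN → 2685 / 2 = 1340 kN.
Bearing (1.2 l_c t F_u ≤ 2.4 d t F_u): upper limit = 2.4·27·8·430 / 1000 = 222.9 kN.
  Edge l_c = 55 − 30/2 = 40 → r_n = 165.1 kN; interior l_c = 95 − 30 = 65 → r_n = 222.9 kN.
  R_n,bearing = 2·165.1 + 8·222.9 = 2114 kN → 2114 / 2 = 1060 kN.
Bearing governs: 1060 kN.

1060 kN (bearing governs)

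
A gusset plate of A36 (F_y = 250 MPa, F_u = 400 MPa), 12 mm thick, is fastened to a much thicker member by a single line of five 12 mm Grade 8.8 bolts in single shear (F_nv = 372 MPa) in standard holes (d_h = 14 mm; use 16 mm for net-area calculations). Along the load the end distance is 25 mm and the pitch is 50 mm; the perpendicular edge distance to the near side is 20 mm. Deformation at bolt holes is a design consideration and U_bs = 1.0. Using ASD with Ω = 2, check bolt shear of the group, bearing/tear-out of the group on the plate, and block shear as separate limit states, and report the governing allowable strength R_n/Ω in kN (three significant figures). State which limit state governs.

Bolt shear: A_b = π·12²/4 = 113.1 mm²; R_n = 372 × 113.1 × 5 × 1 / 1000 = 210.4 kN → 210.4 / 2 = 105 kN.
Bearing: edge l_c = 18, r_n = 103.7 kN; interior l_c = 36, r_n = 138.2 kN; R_n = 103.7 + 4·138.2 = 656.6 kN → 328 kN.
Block shear: A_gv = 2700, A_nv = 1836, A_nt = 144 mm²; R_n = min(0.6F_uA_nv, 0.6F_yA_gv) + U_bs·F_u·A_nt = 462.6 kN → 231 kN.
Bolt shear governs: 105 kN.

105 kN (bolt shear governs)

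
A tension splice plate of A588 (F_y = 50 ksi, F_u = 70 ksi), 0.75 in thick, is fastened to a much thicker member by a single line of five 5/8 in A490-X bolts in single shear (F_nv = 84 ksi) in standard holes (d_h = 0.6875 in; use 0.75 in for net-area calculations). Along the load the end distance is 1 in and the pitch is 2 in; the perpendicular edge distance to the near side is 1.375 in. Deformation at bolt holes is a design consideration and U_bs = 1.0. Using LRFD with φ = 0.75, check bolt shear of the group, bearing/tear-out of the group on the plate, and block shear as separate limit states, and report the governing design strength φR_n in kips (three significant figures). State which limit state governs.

Bolt shear: A_b = π·0.625²/4 = 0.3068 in²; R_n = 84 × 0.3068 × 5 × 1 = 128.9 kips → 0.75 × 128.9 = 96.6 kips.
Bearing: edge l_c = 0.6562, r_n = 41.34 kips; interior l_c = 1.312, r_n = 78.75 kips; R_n = 41.34 + 4·78.75 = 356.3 kips → 267 kips.
Block shear: A_gv = 6.75, A_nv = 4.219, A_nt = 0.75 in²; R_n = min(0.6F_uA_nv, 0.6F_yA_gv) + U_bs·F_u·A_nt = 229.7 kips → 172 kips.
Bolt shear governs: 96.6 kips.

96.6 kips (bolt shear governs)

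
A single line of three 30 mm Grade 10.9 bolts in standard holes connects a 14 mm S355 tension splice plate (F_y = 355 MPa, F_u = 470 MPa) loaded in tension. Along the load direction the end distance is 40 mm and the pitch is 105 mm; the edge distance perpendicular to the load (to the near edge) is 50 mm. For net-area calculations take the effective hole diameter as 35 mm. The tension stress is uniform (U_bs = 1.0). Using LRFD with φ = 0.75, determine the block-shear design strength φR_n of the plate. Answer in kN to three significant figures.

Shear plane L_v = 40 + 2·105 = 250 mm; A_gv = 250 × 14 = 3500 mm².
A_nv = (250 − 2.5·35) × 14 = 2275 mm².
A_nt = (50 − 0.5·35) × 14 = 455 mm².
0.6 F_u A_nv = 641.6 kN; 0.6 F_y A_gv = 745.5 kN → shear rupture governs the shear term.
R_n = 641.6 + 1.0 × 470 × 455 / 1000 = 855.4 kN.
Design strength φR_n = 0.75 × 855.4 = 642 kN.

642 kN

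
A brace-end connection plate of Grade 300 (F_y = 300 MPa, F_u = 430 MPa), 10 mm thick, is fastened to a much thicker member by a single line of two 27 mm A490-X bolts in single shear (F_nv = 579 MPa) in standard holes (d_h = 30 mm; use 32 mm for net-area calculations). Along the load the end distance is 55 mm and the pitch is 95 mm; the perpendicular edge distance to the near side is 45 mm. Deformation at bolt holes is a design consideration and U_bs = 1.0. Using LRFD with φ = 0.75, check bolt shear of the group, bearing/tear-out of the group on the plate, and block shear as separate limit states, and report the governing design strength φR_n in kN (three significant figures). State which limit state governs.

291 kN (block shear governs)

Bolt shear: A_b = π·27²/4 = 572.6 mm²; R_n = 579 × 572.6 × 2 × 1 / 1000 = 663 kN → 0.75 × 663 = 497 kN.
Bearing: edge l_c = 40, r_n = 206.4 kN; interior l_c = 65, r_n = 278.6 kN; R_n = 206.4 + 1·278.6 = 485 kN → 364 kN.
Block shear: A_gv = 1500, A_nv = 1020, A_nt = 290 mm²; R_n = min(0.6F_uA_nv, 0.6F_yA_gv) + U_bs·F_u·A_nt = 387.9 kN → 291 kN.
Block shear governs: 291 kN.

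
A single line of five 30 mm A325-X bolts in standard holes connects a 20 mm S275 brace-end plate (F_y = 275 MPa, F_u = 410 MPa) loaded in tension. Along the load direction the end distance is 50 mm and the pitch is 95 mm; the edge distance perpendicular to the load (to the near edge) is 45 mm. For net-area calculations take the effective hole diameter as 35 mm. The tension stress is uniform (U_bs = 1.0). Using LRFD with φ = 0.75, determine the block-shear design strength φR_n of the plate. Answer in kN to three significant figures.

Shear plane L_v = 50 + 4·95 = 430 mm; A_gv = 430 × 20 = 8600 mm².
A_nv = (430 − 4.5·35) × 20 = 5450 mm².
A_nt = (45 − 0.5·35) × 20 = 550 mm².
0.6 F_u A_nv = 1341 kN; 0.6 F_y A_gv = 1419 kN → shear rupture governs the shear term.
R_n = 1341 + 1.0 × 410 × 550 / 1000 = 1566 kN.
Design strength φR_n = 0.75 × 1566 = 1170 kN.

1170 kN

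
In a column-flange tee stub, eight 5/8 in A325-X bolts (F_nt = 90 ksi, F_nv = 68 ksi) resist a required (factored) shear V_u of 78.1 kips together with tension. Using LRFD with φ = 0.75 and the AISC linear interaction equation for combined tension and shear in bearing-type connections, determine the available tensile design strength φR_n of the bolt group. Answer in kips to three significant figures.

A_b = π·0.625²/4 = 0.3068 in²; f_rv = 78.1 / (8 × 0.3068) = 31.82 ksi.
F'_nt = 1.3 F_nt − (F_nt / φF_nv) f_rv = 1.3·90 − (90/(0.75·68))·31.82 = 60.85 ksi, capped at F_nt → F'_nt = 60.85 ksi.
R_n = F'_nt · A_b · n = 60.85 × 0.3068 × 8 = 149.3 kips.
Design strength φR_n = 0.75 × 149.3 = 112 kips.

112 kips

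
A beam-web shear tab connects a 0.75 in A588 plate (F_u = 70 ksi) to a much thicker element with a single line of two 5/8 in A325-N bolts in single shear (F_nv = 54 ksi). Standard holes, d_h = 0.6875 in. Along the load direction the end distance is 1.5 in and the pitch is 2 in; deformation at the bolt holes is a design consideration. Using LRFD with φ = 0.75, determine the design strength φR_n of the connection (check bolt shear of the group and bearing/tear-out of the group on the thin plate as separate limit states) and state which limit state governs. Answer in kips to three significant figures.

Bolt shear: A_b = π·0.625²/4 = 0.3068 in²; R_n = 54 × 0.3068 × 2 × 1 = 33.13 kips → 0.75 × 33.13 = 24.9 kips.
Bearing (1.2 l_c t F_u ≤ 2.4 d t F_u): upper limit = 2.4·0.625·0.75·70 = 78.75 kips.
  Edge l_c = 1.5 − 0.6875/2 = 1.156 → r_n = 72.84 kips; interior l_c = 2 − 0.6875 = 1.312 → r_n = 78.75 kips.
  R_n,bearing = 1·72.84 + 1·78.75 = 151.6 kips → 0.75 × 151.6 = 114 kips.
Bolt shear governs: 24.9 kips.

24.9 kips (bolt shear governs)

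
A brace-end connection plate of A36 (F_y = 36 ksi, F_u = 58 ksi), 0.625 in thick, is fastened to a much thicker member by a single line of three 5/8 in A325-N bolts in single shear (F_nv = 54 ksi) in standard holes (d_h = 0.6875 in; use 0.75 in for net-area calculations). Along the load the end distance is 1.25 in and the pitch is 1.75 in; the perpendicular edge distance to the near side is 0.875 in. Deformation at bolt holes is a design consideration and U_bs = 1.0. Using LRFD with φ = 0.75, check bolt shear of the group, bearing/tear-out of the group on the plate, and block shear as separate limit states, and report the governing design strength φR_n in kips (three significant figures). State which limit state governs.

37.3 kips (bolt shear governs)

Bolt shear: A_b = π·0.625²/4 = 0.3068 in²; R_n = 54 × 0.3068 × 3 × 1 = 49.7 kips → 0.75 × 49.7 = 37.3 kips.
Bearing: edge l_c = 0.9062, r_n = 39.42 kips; interior l_c = 1.062, r_n = 46.22 kips; R_n = 39.42 + 2·46.22 = 131.9 kips → 98.9 kips.
Block shear: A_gv = 2.969, A_nv = 1.797, A_nt = 0.3125 in²; R_n = min(0.6F_uA_nv, 0.6F_yA_gv) + U_bs·F_u·A_nt = 80.66 kips → 60.5 kips.
Bolt shear governs: 37.3 kips.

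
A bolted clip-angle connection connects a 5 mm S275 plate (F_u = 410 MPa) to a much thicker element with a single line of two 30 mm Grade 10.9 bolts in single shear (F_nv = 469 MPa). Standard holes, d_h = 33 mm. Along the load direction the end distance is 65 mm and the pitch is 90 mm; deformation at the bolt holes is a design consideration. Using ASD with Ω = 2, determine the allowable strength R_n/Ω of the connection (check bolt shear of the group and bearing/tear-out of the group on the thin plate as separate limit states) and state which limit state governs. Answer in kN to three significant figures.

130 kN (bearing governs)

Bolt shear: A_b = π·30²/4 = 706.9 mm²; R_n = 469 × 706.9 × 2 × 1 / 1000 = 663 kN → 663 / 2 = 332 kN.
Bearing (1.2 l_c t F_u ≤ 2.4 d t F_u): upper limit = 2.4·30·5·410 / 1000 = 147.6 kN.
  Edge l_c = 65 − 33/2 = 48.5 → r_n = 119.3 kN; interior l_c = 90 − 33 = 57 → r_n = 140.2 kN.
  R_n,bearing = 1·119.3 + 1·140.2 = 259.5 kN → 259.5 / 2 = 130 kN.
Bearing governs: 130 kN.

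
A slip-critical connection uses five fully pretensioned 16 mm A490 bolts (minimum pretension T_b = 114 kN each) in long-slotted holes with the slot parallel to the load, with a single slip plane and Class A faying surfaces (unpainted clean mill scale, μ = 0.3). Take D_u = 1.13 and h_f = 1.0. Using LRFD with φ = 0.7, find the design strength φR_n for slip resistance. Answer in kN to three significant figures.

135 kN

R_n = μ · D_u · h_f · T_b · n_s · n_b = 0.3 × 1.13 × 1.0 × 114 × 1 × 5 = 193.2 kN.
Design strength φR_n = 0.7 × 193.2 = 135 kN.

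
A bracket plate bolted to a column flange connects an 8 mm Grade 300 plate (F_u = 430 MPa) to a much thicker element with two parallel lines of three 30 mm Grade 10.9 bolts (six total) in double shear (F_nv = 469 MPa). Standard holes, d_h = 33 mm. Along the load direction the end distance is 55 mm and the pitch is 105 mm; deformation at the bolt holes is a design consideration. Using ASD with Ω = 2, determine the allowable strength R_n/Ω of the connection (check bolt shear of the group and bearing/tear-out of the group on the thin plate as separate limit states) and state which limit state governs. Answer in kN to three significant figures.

Bolt shear: A_b = π·30²/4 = 706.9 mm²; R_n = 469 × 706.9 × 6 × 2 / 1000 = 3978 kN → 3978 / 2 = 1990 kN.
Bearing (1.2 l_c t F_u ≤ 2.4 d t F_u): upper limit = 2.4·30·8·430 / 1000 = 247.7 kN.
  Edge l_c = 55 − 33/2 = 38.5 → r_n = 158.9 kN; interior l_c = 105 − 33 = 72 → r_n = 247.7 kN.
  R_n,bearing = 2·158.9 + 4·247.7 = 1309 kN → 1309 / 2 = 654 kN.
Bearing governs: 654 kN.

654 kN (bearing governs)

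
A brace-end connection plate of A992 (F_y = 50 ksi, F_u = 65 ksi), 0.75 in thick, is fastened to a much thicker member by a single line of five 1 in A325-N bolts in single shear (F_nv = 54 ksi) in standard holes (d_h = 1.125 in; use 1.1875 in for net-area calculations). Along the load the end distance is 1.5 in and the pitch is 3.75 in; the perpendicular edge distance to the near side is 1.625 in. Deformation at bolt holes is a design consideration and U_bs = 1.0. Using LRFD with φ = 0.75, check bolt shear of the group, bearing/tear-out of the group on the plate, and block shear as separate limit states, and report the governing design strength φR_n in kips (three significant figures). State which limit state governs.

159 kips (bolt shear governs)

Bolt shear: A_b = π·1²/4 = 0.7854 in²; R_n = 54 × 0.7854 × 5 × 1 = 212.1 kips → 0.75 × 212.1 = 159 kips.
Bearing: edge l_c = 0.9375, r_n = 54.84 kips; interior l_c = 2.625, r_n = 117 kips; R_n = 54.84 + 4·117 = 522.8 kips → 392 kips.
Block shear: A_gv = 12.38, A_nv = 8.367, A_nt = 0.7734 in²; R_n = min(0.6F_uA_nv, 0.6F_yA_gv) + U_bs·F_u·A_nt = 376.6 kips → 282 kips.
Bolt shear governs: 159 kips.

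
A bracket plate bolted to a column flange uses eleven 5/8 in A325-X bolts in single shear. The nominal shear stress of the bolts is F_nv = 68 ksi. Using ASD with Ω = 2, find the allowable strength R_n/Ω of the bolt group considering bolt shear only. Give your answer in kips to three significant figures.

115 kips

A_b = π × 0.625² / 4 = 0.3068 in².
R_n = F_nv · A_b · n · n_s = 68 × 0.3068 × 11 × 1 = 229.5 kips.
Allowable strength R_n/Ω = 229.5 / 2 = 115 kips.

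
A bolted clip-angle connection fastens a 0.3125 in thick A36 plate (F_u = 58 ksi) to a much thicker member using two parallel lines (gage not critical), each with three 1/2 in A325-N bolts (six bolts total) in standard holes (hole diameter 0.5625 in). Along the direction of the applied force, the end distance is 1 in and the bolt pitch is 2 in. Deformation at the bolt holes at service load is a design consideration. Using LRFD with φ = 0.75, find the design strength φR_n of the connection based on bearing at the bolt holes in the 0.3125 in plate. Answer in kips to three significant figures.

Per bolt r_n = 1.2 l_c t F_u ≤ 2.4 d t F_u; upper limit = 2.4 × 0.5 × 0.3125 × 58 = 21.75 kips.
Edge bolt: l_c = 1 − 0.5625/2 = 0.7188 in → 1.2 × 0.7188 × 0.3125 × 58 = 15.63 → r_n = 15.63 kips.
Interior bolts: l_c = 2 − 0.5625 = 1.438 in → 1.2 × 1.438 × 0.3125 × 58 = 31.27 → r_n = 21.75 kips.
R_n = 2 × 15.63 + 4 × 21.75 = 118.3 kips.
Design strength φR_n = 0.75 × 118.3 = 88.7 kips.

88.7 kips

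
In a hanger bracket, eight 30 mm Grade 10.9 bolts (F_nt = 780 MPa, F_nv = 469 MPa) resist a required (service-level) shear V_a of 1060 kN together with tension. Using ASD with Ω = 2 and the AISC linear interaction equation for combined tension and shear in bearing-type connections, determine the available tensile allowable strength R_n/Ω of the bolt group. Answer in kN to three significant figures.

1100 kN

A_b = π·30²/4 = 706.9 mm²; f_rv = 1060 × 1000 / (8 × 706.9) = 187.4 MPa.
F'_nt = 1.3 F_nt − (Ω F_nt / F_nv) f_rv = 1.3·780 − (2·780/469)·187.4 = 390.5 MPa, capped at F_nt → F'_nt = 390.5 MPa.
R_n = F'_nt · A_b · n = 390.5 × 706.9 × 8 / 1000 = 2208 kN.
Allowable strength R_n/Ω = 2208 / 2 = 1100 kN.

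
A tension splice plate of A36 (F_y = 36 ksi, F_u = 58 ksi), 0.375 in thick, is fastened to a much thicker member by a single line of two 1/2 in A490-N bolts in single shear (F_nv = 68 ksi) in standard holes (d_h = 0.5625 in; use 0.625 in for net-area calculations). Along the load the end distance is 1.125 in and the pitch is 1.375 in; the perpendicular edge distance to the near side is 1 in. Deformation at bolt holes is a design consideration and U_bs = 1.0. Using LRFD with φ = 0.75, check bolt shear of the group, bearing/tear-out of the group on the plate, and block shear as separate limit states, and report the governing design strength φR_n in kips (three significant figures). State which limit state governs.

20 kips (bolt shear governs)

Bolt shear: A_b = π·0.5²/4 = 0.1963 in²; R_n = 68 × 0.1963 × 2 × 1 = 26.7 kips → 0.75 × 26.7 = 20 kips.
Bearing: edge l_c = 0.8438, r_n = 22.02 kips; interior l_c = 0.8125, r_n = 21.21 kips; R_n = 22.02 + 1·21.21 = 43.23 kips → 32.4 kips.
Block shear: A_gv = 0.9375, A_nv = 0.5859, A_nt = 0.2578 in²; R_n = min(0.6F_uA_nv, 0.6F_yA_gv) + U_bs·F_u·A_nt = 35.2 kips → 26.4 kips.
Bolt shear governs: 20 kips.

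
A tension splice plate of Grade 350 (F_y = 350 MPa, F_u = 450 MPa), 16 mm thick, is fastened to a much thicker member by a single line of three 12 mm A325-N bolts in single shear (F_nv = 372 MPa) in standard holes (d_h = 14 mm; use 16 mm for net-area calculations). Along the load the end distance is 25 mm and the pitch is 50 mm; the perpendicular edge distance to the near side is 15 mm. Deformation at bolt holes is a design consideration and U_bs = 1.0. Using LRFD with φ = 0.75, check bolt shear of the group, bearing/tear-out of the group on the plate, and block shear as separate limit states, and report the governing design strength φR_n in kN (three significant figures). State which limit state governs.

Bolt shear: A_b = π·12²/4 = 113.1 mm²; R_n = 372 × 113.1 × 3 × 1 / 1000 = 126.2 kN → 0.75 × 126.2 = 94.7 kN.
Bearing: edge l_c = 18, r_n = 155.5 kN; interior l_c = 36, r_n = 207.4 kN; R_n = 155.5 + 2·207.4 = 570.2 kN → 428 kN.
Block shear: A_gv = 2000, A_nv = 1360, A_nt = 112 mm²; R_n = min(0.6F_uA_nv, 0.6F_yA_gv) + U_bs·F_u·A_nt = 417.6 kN → 313 kN.
Bolt shear governs: 94.7 kN.

94.7 kN (bolt shear governs)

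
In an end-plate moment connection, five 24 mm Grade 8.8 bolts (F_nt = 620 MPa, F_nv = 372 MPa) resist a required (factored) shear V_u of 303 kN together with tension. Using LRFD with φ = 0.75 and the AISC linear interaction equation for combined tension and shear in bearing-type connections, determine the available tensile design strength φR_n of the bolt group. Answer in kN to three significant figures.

A_b = π·24²/4 = 452.4 mm²; f_rv = 303 × 1000 / (5 × 452.4) = 134 MPa.
F'_nt = 1.3 F_nt − (F_nt / φF_nv) f_rv = 1.3·620 − (620/(0.75·372))·134 = 508.3 MPa, capped at F_nt → F'_nt = 508.3 MPa.
R_n = F'_nt · A_b · n = 508.3 × 452.4 × 5 / 1000 = 1150 kN.
Design strength φR_n = 0.75 × 1150 = 862 kN.

862 kN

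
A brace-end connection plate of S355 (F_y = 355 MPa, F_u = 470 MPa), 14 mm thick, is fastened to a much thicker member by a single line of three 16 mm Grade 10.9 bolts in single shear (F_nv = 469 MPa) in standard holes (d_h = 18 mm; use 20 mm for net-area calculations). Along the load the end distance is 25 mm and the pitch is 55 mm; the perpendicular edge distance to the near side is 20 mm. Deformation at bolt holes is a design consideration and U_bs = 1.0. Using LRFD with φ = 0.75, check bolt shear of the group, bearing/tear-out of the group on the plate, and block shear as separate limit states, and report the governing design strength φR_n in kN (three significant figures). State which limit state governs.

Bolt shear: A_b = π·16²/4 = 201.1 mm²; R_n = 469 × 201.1 × 3 × 1 / 1000 = 282.9 kN → 0.75 × 282.9 = 212 kN.
Bearing: edge l_c = 16, r_n = 126.3 kN; interior l_c = 37, r_n = 252.7 kN; R_n = 126.3 + 2·252.7 = 631.7 kN → 474 kN.
Block shear: A_gv = 1890, A_nv = 1190, A_nt = 140 mm²; R_n = min(0.6F_uA_nv, 0.6F_yA_gv) + U_bs·F_u·A_nt = 401.4 kN → 301 kN.
Bolt shear governs: 212 kN.

212 kN (bolt shear governs)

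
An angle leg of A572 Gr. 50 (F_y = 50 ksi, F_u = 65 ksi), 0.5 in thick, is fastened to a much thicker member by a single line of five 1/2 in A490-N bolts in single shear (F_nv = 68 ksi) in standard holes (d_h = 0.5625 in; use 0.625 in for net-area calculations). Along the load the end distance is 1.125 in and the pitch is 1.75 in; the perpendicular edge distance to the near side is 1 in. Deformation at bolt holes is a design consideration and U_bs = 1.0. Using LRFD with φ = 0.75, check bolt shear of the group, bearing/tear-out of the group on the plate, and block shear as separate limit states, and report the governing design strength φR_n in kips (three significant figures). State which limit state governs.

Bolt shear: A_b = π·0.5²/4 = 0.1963 in²; R_n = 68 × 0.1963 × 5 × 1 = 66.76 kips → 0.75 × 66.76 = 50.1 kips.
Bearing: edge l_c = 0.8438, r_n = 32.91 kips; interior l_c = 1.188, r_n = 39 kips; R_n = 32.91 + 4·39 = 188.9 kips → 142 kips.
Block shear: A_gv = 4.062, A_nv = 2.656, A_nt = 0.3438 in²; R_n = min(0.6F_uA_nv, 0.6F_yA_gv) + U_bs·F_u·A_nt = 125.9 kips → 94.5 kips.
Bolt shear governs: 50.1 kips.

50.1 kips (bolt shear governs)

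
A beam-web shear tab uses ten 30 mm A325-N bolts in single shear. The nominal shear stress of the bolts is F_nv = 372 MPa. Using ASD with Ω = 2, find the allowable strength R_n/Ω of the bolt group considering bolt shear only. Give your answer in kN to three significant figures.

A_b = π × 30² / 4 = 706.9 mm².
R_n = F_nv · A_b · n · n_s = 372 × 706.9 × 10 × 1 / 1000 = 2630 kN.
Allowable strength R_n/Ω = 2630 / 2 = 1310 kN.

1310 kN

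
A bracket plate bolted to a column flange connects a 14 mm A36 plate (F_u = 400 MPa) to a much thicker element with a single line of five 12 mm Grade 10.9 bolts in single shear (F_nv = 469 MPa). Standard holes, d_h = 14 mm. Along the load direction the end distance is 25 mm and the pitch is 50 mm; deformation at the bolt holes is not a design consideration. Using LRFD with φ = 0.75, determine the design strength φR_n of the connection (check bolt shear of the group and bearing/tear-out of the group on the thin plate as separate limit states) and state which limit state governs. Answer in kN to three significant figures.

199 kN (bolt shear governs)

Bolt shear: A_b = π·12²/4 = 113.1 mm²; R_n = 469 × 113.1 × 5 × 1 / 1000 = 265.2 kN → 0.75 × 265.2 = 199 kN.
Bearing (1.5 l_c t F_u ≤ 3.0 d t F_u): upper limit = 3.0·12·14·400 / 1000 = 201.6 kN.
  Edge l_c = 25 − 14/2 = 18 → r_n = 151.2 kN; interior l_c = 50 − 14 = 36 → r_n = 201.6 kN.
  R_n,bearing = 1·151.2 + 4·201.6 = 957.6 kN → 0.75 × 957.6 = 718 kN.
Bolt shear governs: 199 kN.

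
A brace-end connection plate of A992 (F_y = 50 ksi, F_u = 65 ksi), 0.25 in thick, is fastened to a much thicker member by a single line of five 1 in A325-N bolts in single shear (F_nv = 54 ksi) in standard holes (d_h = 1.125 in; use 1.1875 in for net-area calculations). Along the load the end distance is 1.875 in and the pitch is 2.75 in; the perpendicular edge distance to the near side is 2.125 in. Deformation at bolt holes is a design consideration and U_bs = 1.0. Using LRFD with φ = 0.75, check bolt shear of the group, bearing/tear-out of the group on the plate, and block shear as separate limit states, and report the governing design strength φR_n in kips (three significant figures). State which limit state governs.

73.7 kips (block shear governs)

Bolt shear: A_b = π·1²/4 = 0.7854 in²; R_n = 54 × 0.7854 × 5 × 1 = 212.1 kips → 0.75 × 212.1 = 159 kips.
Bearing: edge l_c = 1.312, r_n = 25.59 kips; interior l_c = 1.625, r_n = 31.69 kips; R_n = 25.59 + 4·31.69 = 152.3 kips → 114 kips.
Block shear: A_gv = 3.219, A_nv = 1.883, A_nt = 0.3828 in²; R_n = min(0.6F_uA_nv, 0.6F_yA_gv) + U_bs·F_u·A_nt = 98.31 kips → 73.7 kips.
Block shear governs: 73.7 kips.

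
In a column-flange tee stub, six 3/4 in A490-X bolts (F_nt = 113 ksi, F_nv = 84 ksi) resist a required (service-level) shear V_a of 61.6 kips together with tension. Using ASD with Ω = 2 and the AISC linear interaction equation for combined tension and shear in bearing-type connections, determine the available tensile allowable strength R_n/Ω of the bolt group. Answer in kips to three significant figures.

A_b = π·0.75²/4 = 0.4418 in²; f_rv = 61.6 / (6 × 0.4418) = 23.24 ksi.
F'_nt = 1.3 F_nt − (Ω F_nt / F_nv) f_rv = 1.3·113 − (2·113/84)·23.24 = 84.38 ksi, capped at F_nt → F'_nt = 84.38 ksi.
R_n = F'_nt · A_b · n = 84.38 × 0.4418 × 6 = 223.7 kips.
Allowable strength R_n/Ω = 223.7 / 2 = 112 kips.

112 kips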